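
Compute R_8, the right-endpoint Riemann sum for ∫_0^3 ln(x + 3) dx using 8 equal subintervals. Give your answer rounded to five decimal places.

Δx = (3 − 0)/8 = 0.375.
Right endpoints: 0.375, 0.75, 1.125, 1.5, 1.875, 2.25, 2.625, 3.
f(0.375) ≈ 1.21640, f(0.75) ≈ 1.32176, f(1.125) ≈ 1.41707, f(1.5) ≈ 1.50408, f(1.875) ≈ 1.58412, f(2.25) ≈ 1.65823, f(2.625) ≈ 1.72722, f(3) ≈ 1.79176.
Sum = Δx · [f(0.375) + f(0.75) + f(1.125) + ...].
Sum ≈ 4.58273.

4.58273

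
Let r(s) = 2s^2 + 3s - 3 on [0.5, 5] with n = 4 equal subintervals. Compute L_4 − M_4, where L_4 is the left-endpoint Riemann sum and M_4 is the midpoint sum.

-32.58984375

L_4 = 73.3359375.
M_4 = 105.92578125.
L_4 − M_4 = -32.58984375.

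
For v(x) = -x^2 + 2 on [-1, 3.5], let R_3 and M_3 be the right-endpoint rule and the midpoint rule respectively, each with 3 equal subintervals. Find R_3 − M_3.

-10.96875

R_3 = -15.75.
M_3 = -4.78125.
R_3 − M_3 = -10.96875.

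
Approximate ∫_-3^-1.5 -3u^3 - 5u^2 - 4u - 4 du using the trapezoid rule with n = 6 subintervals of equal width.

Δu = (-1.5 − (-3))/6 = 0.25.
f(-3) = 44, f(-2.75) = 31.578125, f(-2.5) = 21.625, f(-2.25) = 13.859375, f(-2) = 8, f(-1.75) = 3.765625, f(-1.5) = 0.875.
T_6 = (Δu/2)·[f(u_0) + 2f(u_1) + ... + 2f(u_{5}) + f(u_6)].
Sum = 25.31640625.

25.31640625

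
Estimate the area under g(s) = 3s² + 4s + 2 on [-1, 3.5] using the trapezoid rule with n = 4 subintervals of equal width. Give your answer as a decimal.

78.22265625

Δs = (3.5 − (-1))/4 = 1.125.
g(-1) = 1, g(0.125) = 2.546875, g(1.25) = 11.6875, g(2.375) = 28.421875, g(3.5) = 52.75.
T_4 = (Δs/2)·[g(s_0) + 2g(s_1) + 2g(s_2) + 2g(s_3) + g(s_4)].
Sum = 78.22265625.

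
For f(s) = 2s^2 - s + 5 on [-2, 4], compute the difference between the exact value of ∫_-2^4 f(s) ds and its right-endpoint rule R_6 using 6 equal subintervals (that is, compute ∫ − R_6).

Exact integral: ∫_-2^4 f(s) ds = 72.
R_6 = 83.
Error = 72 − 83 = -11.

-11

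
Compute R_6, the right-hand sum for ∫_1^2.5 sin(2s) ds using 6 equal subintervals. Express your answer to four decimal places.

-0.5761

Δs = (2.5 − 1)/6 = 0.25.
Right endpoints: 1.25, 1.5, 1.75, 2, 2.25, 2.5.
f(1.25) ≈ 0.5985, f(1.5) ≈ 0.1411, f(1.75) ≈ -0.3508, f(2) ≈ -0.7568, f(2.25) ≈ -0.9775, f(2.5) ≈ -0.9589.
Sum = Δs · [f(1.25) + f(1.5) + f(1.75) + ...].
Sum ≈ -0.5761.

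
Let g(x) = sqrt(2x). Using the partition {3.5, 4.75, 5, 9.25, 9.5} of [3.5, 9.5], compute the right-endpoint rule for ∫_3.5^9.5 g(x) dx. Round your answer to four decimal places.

Subinterval widths: 1.25, 0.25, 4.25, 0.25.
Right endpoints: 4.75, 5, 9.25, 9.5.
g(4.75) ≈ 3.0822, g(5) ≈ 3.1623, g(9.25) ≈ 4.3012, g(9.5) ≈ 4.3589.
Sum = Σ Δx_i · g(x_i).
Sum ≈ 24.0130.

24.0130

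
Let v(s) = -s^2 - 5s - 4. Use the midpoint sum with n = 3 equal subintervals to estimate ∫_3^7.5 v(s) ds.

Δs = (7.5 − 3)/3 = 1.5.
Midpoints: 3.75, 5.25, 6.75.
v(3.75) = -36.8125, v(5.25) = -57.8125, v(6.75) = -83.3125.
Sum = Δs · [v(3.75) + v(5.25) + v(6.75)].
Sum = -266.90625.

-266.90625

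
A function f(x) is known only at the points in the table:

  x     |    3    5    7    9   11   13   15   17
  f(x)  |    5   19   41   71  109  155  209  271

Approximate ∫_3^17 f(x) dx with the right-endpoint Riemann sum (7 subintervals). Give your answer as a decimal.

Δx = 2.
Sum = 2·[19 + 41 + 71 + 109 + 155 + 209 + 271] = 1750.

1750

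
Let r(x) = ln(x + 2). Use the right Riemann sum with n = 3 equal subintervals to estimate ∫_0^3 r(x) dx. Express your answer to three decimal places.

4.094

Δx = (3 − 0)/3 = 1.
Right endpoints: 1, 2, 3.
r(1) ≈ 1.099, r(2) ≈ 1.386, r(3) ≈ 1.609.
Sum = Δx · [r(1) + r(2) + r(3)].
Sum ≈ 4.094.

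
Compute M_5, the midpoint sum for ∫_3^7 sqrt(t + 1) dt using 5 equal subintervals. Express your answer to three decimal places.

9.754

Δt = (7 − 3)/5 = 0.8.
Midpoints: 3.4, 4.2, 5, 5.8, 6.6.
f(3.4) ≈ 2.098, f(4.2) ≈ 2.280, f(5) ≈ 2.449, f(5.8) ≈ 2.608, f(6.6) ≈ 2.757.
Sum = Δt · [f(3.4) + f(4.2) + f(5) + f(5.8) + f(6.6)].
Sum ≈ 9.754.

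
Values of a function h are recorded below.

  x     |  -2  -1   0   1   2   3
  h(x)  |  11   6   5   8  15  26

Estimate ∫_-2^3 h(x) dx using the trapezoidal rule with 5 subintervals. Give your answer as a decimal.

52.5

Δx = 1.
T_5 = (1/2)·[11 + 2·6 + 2·5 + 2·8 + 2·15 + 26] = 52.5.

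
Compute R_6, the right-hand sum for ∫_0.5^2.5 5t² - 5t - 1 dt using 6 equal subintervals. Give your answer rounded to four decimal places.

Δt = (2.5 − 0.5)/6 = 1/3.
Right endpoints: 5/6, 7/6, 1.5, 11/6, 13/6, 2.5.
f(5/6) = -61/36, f(7/6) = -1/36, f(1.5) = 2.75, f(11/6) = 239/36, f(13/6) = 419/36, f(2.5) = 17.75.
Sum = Δt · [f(5/6) + f(7/6) + f(1.5) + ...].
Sum ≈ 12.3519.

12.3519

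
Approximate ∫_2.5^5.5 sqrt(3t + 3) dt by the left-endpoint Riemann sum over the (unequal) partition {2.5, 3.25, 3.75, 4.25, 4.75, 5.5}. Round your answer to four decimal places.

11.2024

Subinterval widths: 0.75, 0.5, 0.5, 0.5, 0.75.
Left endpoints: 2.5, 3.25, 3.75, 4.25, 4.75.
f(2.5) ≈ 3.2404, f(3.25) ≈ 3.5707, f(3.75) ≈ 3.7749, f(4.25) ≈ 3.9686, f(4.75) ≈ 4.1533.
Sum = Σ Δt_i · f(t_i).
Sum ≈ 11.2024.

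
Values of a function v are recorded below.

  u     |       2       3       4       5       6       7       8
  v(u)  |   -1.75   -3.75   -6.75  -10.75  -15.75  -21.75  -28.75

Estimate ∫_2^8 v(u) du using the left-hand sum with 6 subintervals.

Δu = 1.
Sum = 1·[(-1.75) + (-3.75) + (-6.75) + (-10.75) + (-15.75) + (-21.75)] = -60.5.

-60.5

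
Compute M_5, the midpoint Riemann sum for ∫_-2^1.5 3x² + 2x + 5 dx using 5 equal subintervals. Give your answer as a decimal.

26.69625

Δx = (1.5 − (-2))/5 = 0.7.
Midpoints: -1.65, -0.95, -0.25, 0.45, 1.15.
f(-1.65) = 9.8675, f(-0.95) = 5.8075, f(-0.25) = 4.6875, f(0.45) = 6.5075, f(1.15) = 11.2675.
Sum = Δx · [f(-1.65) + f(-0.95) + f(-0.25) + f(0.45) + f(1.15)].
Sum = 26.69625.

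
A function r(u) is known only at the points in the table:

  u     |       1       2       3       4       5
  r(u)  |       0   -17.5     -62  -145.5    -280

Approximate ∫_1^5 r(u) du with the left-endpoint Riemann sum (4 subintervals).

-225

Δu = 1.
Sum = 1·[0 + (-17.5) + (-62) + (-145.5)] = -225.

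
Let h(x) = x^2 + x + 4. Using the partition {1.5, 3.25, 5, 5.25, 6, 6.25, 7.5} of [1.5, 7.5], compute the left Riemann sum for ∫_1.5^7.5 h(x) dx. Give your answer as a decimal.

Subinterval widths: 1.75, 1.75, 0.25, 0.75, 0.25, 1.25.
Left endpoints: 1.5, 3.25, 5, 5.25, 6, 6.25.
h(1.5) = 7.75, h(3.25) = 17.8125, h(5) = 34, h(5.25) = 36.8125, h(6) = 46, h(6.25) = 49.3125.
Sum = Σ Δx_i · h(x_i).
Sum = 153.984375.

153.984375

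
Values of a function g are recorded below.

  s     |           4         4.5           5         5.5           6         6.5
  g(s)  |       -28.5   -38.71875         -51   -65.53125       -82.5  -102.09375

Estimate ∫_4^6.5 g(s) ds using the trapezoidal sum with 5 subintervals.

Δs = 0.5.
T_5 = (0.5/2)·[(-28.5) + 2·(-38.71875) + 2·(-51) + 2·(-65.53125) + 2·(-82.5) + (-102.09375)] = -151.5234375.

-151.5234375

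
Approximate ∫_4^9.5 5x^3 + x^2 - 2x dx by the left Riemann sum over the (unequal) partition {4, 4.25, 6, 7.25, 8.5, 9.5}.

7705.625

Subinterval widths: 0.25, 1.75, 1.25, 1.25, 1.
Left endpoints: 4, 4.25, 6, 7.25, 8.5.
f(4) = 328, f(4.25) = 393.390625, f(6) = 1104, f(7.25) = 1943.453125, f(8.5) = 3125.875.
Sum = Σ Δx_i · f(x_i).
Sum = 7705.625.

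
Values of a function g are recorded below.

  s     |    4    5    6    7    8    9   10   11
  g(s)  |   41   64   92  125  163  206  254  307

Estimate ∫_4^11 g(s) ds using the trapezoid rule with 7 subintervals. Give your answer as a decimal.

Δs = 1.
T_7 = (1/2)·[41 + 2·64 + 2·92 + 2·125 + 2·163 + 2·206 + 2·254 + 307] = 1078.

1078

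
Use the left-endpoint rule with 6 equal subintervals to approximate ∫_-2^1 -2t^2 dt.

-7.75

Δt = (1 − (-2))/6 = 0.5.
Left endpoints: -2, -1.5, -1, -0.5, 0, 0.5.
f(-2) = -8, f(-1.5) = -4.5, f(-1) = -2, f(-0.5) = -0.5, f(0) = 0, f(0.5) = -0.5.
Sum = Δt · [f(-2) + f(-1.5) + f(-1) + ...].
Sum = -7.75.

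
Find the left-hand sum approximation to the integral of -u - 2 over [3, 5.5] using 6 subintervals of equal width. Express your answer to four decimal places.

-15.1042

Δu = (5.5 − 3)/6 = 5/12.
Left endpoints: 3, 41/12, 23/6, 4.25, 14/3, 61/12.
f(3) = -5, f(41/12) = -65/12, f(23/6) = -35/6, f(4.25) = -6.25, f(14/3) = -20/3, f(61/12) = -85/12.
Sum = Δu · [f(3) + f(41/12) + f(23/6) + ...].
Sum ≈ -15.1042.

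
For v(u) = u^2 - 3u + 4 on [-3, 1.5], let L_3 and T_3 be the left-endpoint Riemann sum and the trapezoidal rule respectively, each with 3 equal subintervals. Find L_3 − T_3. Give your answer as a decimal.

L_3 = 55.125.
T_3 = 39.9375.
L_3 − T_3 = 15.1875.

15.1875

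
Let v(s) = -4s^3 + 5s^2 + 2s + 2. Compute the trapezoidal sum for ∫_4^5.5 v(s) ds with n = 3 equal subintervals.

-474.4375

Δs = (5.5 − 4)/3 = 0.5.
v(4) = -166, v(4.5) = -252.25, v(5) = -363, v(5.5) = -501.25.
T_3 = (Δs/2)·[v(s_0) + 2v(s_1) + 2v(s_2) + v(s_3)].
Sum = -474.4375.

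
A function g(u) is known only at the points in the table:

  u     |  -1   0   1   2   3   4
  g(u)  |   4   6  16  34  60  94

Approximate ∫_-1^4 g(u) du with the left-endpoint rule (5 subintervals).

Δu = 1.
Sum = 1·[4 + 6 + 16 + 34 + 60] = 120.

120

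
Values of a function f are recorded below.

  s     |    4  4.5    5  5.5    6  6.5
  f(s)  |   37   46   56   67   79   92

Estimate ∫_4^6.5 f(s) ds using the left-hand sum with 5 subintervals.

142.5

Δs = 0.5.
Sum = 0.5·[37 + 46 + 56 + 67 + 79] = 142.5.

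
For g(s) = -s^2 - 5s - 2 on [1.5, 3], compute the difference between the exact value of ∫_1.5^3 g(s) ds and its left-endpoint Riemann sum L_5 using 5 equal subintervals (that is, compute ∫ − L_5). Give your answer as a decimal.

Exact integral: ∫_1.5^3 g(s) ds = -27.75.
L_5 = -25.635.
Error = -27.75 − (-25.635) = -2.115.

-2.115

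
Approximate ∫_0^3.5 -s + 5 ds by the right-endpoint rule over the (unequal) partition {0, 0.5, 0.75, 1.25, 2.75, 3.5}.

Subinterval widths: 0.5, 0.25, 0.5, 1.5, 0.75.
Right endpoints: 0.5, 0.75, 1.25, 2.75, 3.5.
f(0.5) = 4.5, f(0.75) = 4.25, f(1.25) = 3.75, f(2.75) = 2.25, f(3.5) = 1.5.
Sum = Σ Δs_i · f(s_i).
Sum = 9.6875.

9.6875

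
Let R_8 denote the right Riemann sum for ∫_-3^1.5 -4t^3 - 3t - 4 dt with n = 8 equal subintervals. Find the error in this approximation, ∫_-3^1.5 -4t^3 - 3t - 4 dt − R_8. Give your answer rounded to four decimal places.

35.8330

Exact integral: ∫_-3^1.5 f(t) dt = 68.0625.
R_8 ≈ 32.229492.
Error ≈ 68.0625 − 32.229492 ≈ 35.8330.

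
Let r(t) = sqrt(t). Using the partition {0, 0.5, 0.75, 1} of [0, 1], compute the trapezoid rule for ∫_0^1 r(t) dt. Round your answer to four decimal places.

0.6067

Subinterval widths: 0.5, 0.25, 0.25.
r(0) ≈ 0.0000, r(0.5) ≈ 0.7071, r(0.75) ≈ 0.8660, r(1) ≈ 1.0000.
On each subinterval the trapezoid contributes (Δt_i/2)·[r(t_{i-1}) + r(t_i)].
Sum ≈ 0.6067.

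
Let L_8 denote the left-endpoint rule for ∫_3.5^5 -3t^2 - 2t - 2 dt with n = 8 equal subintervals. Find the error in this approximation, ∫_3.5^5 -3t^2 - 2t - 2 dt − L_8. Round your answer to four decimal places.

Exact integral: ∫_3.5^5 f(t) dt = -97.875.
L_8 ≈ -94.034180.
Error ≈ -97.875 − (-94.034180) ≈ -3.8408.

-3.8408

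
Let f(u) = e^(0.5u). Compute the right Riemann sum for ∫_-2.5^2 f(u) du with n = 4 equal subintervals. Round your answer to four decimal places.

Δu = (2 − (-2.5))/4 = 1.125.
Right endpoints: -1.375, -0.25, 0.875, 2.
f(-1.375) ≈ 0.5028, f(-0.25) ≈ 0.8825, f(0.875) ≈ 1.5488, f(2) ≈ 2.7183.
Sum = Δu · [f(-1.375) + f(-0.25) + f(0.875) + f(2)].
Sum ≈ 6.3590.

6.3590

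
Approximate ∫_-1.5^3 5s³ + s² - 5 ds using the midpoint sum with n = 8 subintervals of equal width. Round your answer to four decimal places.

81.0934

Δs = (3 − (-1.5))/8 = 0.5625.
Midpoints: -1.21875, -0.65625, -0.09375, 0.46875, 1.03125, 1.59375, 2.15625, 2.71875.
f(-1.21875) = -411763/32768, f(-0.65625) = -196033/32768, f(-0.09375) = -163687/32768, f(0.46875) = -139765/32768, f(1.03125) = 50693/32768, f(1.59375) = 582647/32768, f(2.15625) = 1631057/32768, f(2.71875) = 3370883/32768.
Sum = Δs · [f(-1.21875) + f(-0.65625) + f(-0.09375) + ...].
Sum ≈ 81.0934.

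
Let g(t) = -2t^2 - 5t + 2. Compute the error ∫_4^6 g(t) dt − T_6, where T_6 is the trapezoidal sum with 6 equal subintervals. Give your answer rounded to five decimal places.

Exact integral: ∫_4^6 g(t) dt ≈ -147.3333333.
T_6 ≈ -147.4074074.
Error ≈ -147.3333333 − (-147.4074074) ≈ 0.07407.

0.07407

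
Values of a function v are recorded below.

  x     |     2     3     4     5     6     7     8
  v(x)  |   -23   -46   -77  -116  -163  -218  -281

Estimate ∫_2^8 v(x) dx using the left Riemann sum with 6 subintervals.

-643

Δx = 1.
Sum = 1·[(-23) + (-46) + (-77) + (-116) + (-163) + (-218)] = -643.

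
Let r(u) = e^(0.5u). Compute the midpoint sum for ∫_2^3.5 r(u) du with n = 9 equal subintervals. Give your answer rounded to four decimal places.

Δu = (3.5 − 2)/9 = 1/6.
Midpoints: 25/12, 2.25, 29/12, 31/12, 2.75, 35/12, 37/12, 3.25, 41/12.
r(25/12) ≈ 2.8339, r(2.25) ≈ 3.0802, r(29/12) ≈ 3.3479, r(31/12) ≈ 3.6388, r(2.75) ≈ 3.9551, r(35/12) ≈ 4.2988, r(37/12) ≈ 4.6724, r(3.25) ≈ 5.0784, r(41/12) ≈ 5.5198.
Sum = Δu · [r(25/12) + r(2.25) + r(29/12) + ...].
Sum ≈ 6.0709.

6.0709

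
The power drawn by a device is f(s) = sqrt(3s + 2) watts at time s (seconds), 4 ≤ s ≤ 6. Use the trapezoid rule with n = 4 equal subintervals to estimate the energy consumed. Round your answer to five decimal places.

Δs = (6 − 4)/4 = 0.5.
f(4) ≈ 3.74166, f(4.5) ≈ 3.93700, f(5) ≈ 4.12311, f(5.5) ≈ 4.30116, f(6) ≈ 4.47214.
T_4 = (Δs/2)·[f(s_0) + 2f(s_1) + 2f(s_2) + 2f(s_3) + f(s_4)].
Sum ≈ 8.23408.

8.23408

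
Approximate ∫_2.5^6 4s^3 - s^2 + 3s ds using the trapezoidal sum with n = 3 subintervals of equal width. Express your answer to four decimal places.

1274.4699

Δs = (6 − 2.5)/3 = 7/6.
f(2.5) = 63.75, f(11/3) = 5258/27, f(29/6) = 47821/108, f(6) = 846.
T_3 = (Δs/2)·[f(s_0) + 2f(s_1) + 2f(s_2) + f(s_3)].
Sum ≈ 1274.4699.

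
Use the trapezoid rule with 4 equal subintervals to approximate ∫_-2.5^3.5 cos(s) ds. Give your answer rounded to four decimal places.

Δs = (3.5 − (-2.5))/4 = 1.5.
f(-2.5) ≈ -0.8011, f(-1) ≈ 0.5403, f(0.5) ≈ 0.8776, f(2) ≈ -0.4161, f(3.5) ≈ -0.9365.
T_4 = (Δs/2)·[f(s_0) + 2f(s_1) + 2f(s_2) + 2f(s_3) + f(s_4)].
Sum ≈ 0.1994.

0.1994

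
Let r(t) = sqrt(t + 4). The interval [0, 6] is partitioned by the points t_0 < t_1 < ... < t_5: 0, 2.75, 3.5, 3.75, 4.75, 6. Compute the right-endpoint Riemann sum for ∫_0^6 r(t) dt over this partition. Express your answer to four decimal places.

16.8055

Subinterval widths: 2.75, 0.75, 0.25, 1, 1.25.
Right endpoints: 2.75, 3.5, 3.75, 4.75, 6.
r(2.75) ≈ 2.5981, r(3.5) ≈ 2.7386, r(3.75) ≈ 2.7839, r(4.75) ≈ 2.9580, r(6) ≈ 3.1623.
Sum = Σ Δt_i · r(t_i).
Sum ≈ 16.8055.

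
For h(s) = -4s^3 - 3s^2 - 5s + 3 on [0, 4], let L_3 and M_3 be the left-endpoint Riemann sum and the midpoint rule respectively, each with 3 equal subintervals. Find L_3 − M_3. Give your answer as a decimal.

L_3 = -164.
M_3 = -332.
L_3 − M_3 = 168.

168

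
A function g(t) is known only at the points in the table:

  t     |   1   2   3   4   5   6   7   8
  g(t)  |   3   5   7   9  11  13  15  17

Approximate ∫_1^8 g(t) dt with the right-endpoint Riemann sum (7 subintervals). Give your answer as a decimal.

Δt = 1.
Sum = 1·[5 + 7 + 9 + 11 + 13 + 15 + 17] = 77.

77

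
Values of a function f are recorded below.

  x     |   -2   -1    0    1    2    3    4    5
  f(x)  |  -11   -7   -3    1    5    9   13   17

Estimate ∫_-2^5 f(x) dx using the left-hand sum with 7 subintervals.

7

Δx = 1.
Sum = 1·[(-11) + (-7) + (-3) + 1 + 5 + 9 + 13] = 7.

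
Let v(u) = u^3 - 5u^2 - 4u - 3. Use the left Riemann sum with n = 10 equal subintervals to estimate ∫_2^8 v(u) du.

-8.4

Δu = (8 − 2)/10 = 0.6.
Left endpoints: 2, 2.6, 3.2, 3.8, 4.4, 5, 5.6, 6.2, 6.8, 7.4.
v(2) = -23, v(2.6) = -29.624, v(3.2) = -34.232, v(3.8) = -35.528, v(4.4) = -32.216, v(5) = -23, v(5.6) = -6.584, v(6.2) = 18.328, v(6.8) = 53.032, v(7.4) = 98.824.
Sum = Δu · [v(2) + v(2.6) + v(3.2) + ...].
Sum = -8.4.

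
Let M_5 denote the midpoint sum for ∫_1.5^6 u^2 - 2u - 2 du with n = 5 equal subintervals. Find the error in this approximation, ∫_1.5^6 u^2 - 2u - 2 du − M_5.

Exact integral: ∫_1.5^6 f(u) du = 28.125.
M_5 = 27.82125.
Error = 28.125 − 27.82125 = 0.30375.

0.30375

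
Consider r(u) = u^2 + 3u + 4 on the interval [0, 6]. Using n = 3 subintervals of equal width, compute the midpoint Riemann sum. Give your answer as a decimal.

148

Δu = (6 − 0)/3 = 2.
Midpoints: 1, 3, 5.
r(1) = 8, r(3) = 22, r(5) = 44.
Sum = Δu · [r(1) + r(3) + r(5)].
Sum = 148.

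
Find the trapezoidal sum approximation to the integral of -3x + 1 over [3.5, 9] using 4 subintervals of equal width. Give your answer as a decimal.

Δx = (9 − 3.5)/4 = 1.375.
f(3.5) = -9.5, f(4.875) = -13.625, f(6.25) = -17.75, f(7.625) = -21.875, f(9) = -26.
T_4 = (Δx/2)·[f(x_0) + 2f(x_1) + 2f(x_2) + 2f(x_3) + f(x_4)].
Sum = -97.625.

-97.625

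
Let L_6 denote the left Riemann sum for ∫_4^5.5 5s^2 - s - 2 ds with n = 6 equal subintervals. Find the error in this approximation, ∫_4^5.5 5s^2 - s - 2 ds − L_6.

8.640625

Exact integral: ∫_4^5.5 f(s) ds = 160.5.
L_6 = 151.859375.
Error = 160.5 − 151.859375 = 8.640625.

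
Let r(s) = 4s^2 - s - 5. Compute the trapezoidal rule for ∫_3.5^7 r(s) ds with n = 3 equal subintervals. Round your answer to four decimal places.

Δs = (7 − 3.5)/3 = 7/6.
r(3.5) = 40.5, r(14/3) = 697/9, r(35/6) = 2255/18, r(7) = 184.
T_3 = (Δs/2)·[r(s_0) + 2r(s_1) + 2r(s_2) + r(s_3)].
Sum ≈ 367.4676.

367.4676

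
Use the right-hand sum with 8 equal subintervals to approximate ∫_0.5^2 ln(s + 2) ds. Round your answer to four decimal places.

1.7981

Δs = (2 − 0.5)/8 = 0.1875.
Right endpoints: 0.6875, 0.875, 1.0625, 1.25, 1.4375, 1.625, 1.8125, 2.
f(0.6875) ≈ 0.9886, f(0.875) ≈ 1.0561, f(1.0625) ≈ 1.1192, f(1.25) ≈ 1.1787, f(1.4375) ≈ 1.2347, f(1.625) ≈ 1.2879, f(1.8125) ≈ 1.3383, f(2) ≈ 1.3863.
Sum = Δs · [f(0.6875) + f(0.875) + f(1.0625) + ...].
Sum ≈ 1.7981.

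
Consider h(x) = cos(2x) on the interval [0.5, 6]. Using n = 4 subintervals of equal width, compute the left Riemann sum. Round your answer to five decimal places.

-0.39660

Δx = (6 − 0.5)/4 = 1.375.
Left endpoints: 0.5, 1.875, 3.25, 4.625.
h(0.5) ≈ 0.54030, h(1.875) ≈ -0.82056, h(3.25) ≈ 0.97659, h(4.625) ≈ -0.98477.
Sum = Δx · [h(0.5) + h(1.875) + h(3.25) + h(4.625)].
Sum ≈ -0.39660.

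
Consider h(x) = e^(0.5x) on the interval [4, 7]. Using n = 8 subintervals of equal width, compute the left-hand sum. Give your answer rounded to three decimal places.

46.780

Δx = (7 − 4)/8 = 0.375.
Left endpoints: 4, 4.375, 4.75, 5.125, 5.5, 5.875, 6.25, 6.625.
h(4) ≈ 7.389, h(4.375) ≈ 8.913, h(4.75) ≈ 10.751, h(5.125) ≈ 12.968, h(5.5) ≈ 15.643, h(5.875) ≈ 18.869, h(6.25) ≈ 22.760, h(6.625) ≈ 27.454.
Sum = Δx · [h(4) + h(4.375) + h(4.75) + ...].
Sum ≈ 46.780.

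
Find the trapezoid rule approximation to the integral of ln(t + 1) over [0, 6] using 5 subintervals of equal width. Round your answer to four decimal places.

7.5229

Δt = (6 − 0)/5 = 1.2.
f(0) ≈ 0.0000, f(1.2) ≈ 0.7885, f(2.4) ≈ 1.2238, f(3.6) ≈ 1.5261, f(4.8) ≈ 1.7579, f(6) ≈ 1.9459.
T_5 = (Δt/2)·[f(t_0) + 2f(t_1) + ... + 2f(t_{4}) + f(t_5)].
Sum ≈ 7.5229.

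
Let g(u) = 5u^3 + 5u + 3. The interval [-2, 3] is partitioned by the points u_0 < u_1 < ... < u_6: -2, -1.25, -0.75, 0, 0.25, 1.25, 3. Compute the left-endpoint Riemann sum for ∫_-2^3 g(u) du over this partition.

-5.546875

Subinterval widths: 0.75, 0.5, 0.75, 0.25, 1, 1.75.
Left endpoints: -2, -1.25, -0.75, 0, 0.25, 1.25.
g(-2) = -47, g(-1.25) = -13.015625, g(-0.75) = -2.859375, g(0) = 3, g(0.25) = 4.328125, g(1.25) = 19.015625.
Sum = Σ Δu_i · g(u_i).
Sum = -5.546875.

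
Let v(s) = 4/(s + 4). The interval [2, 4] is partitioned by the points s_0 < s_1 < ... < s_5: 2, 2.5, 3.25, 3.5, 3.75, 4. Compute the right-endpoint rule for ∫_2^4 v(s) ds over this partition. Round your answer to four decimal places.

1.1089

Subinterval widths: 0.5, 0.75, 0.25, 0.25, 0.25.
Right endpoints: 2.5, 3.25, 3.5, 3.75, 4.
v(2.5) = 8/13, v(3.25) = 16/29, v(3.5) = 8/15, v(3.75) = 16/31, v(4) = 0.5.
Sum = Σ Δs_i · v(s_i).
Sum ≈ 1.1089.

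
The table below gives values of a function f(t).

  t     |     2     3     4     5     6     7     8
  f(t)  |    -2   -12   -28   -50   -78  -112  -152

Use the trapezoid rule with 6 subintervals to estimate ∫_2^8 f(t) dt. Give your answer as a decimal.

-357

Δt = 1.
T_6 = (1/2)·[(-2) + 2·(-12) + 2·(-28) + 2·(-50) + 2·(-78) + 2·(-112) + (-152)] = -357.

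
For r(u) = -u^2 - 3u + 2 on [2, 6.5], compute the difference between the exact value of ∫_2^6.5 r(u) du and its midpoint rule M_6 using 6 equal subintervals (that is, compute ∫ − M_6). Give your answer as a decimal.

-0.2109375

Exact integral: ∫_2^6.5 r(u) du = -137.25.
M_6 = -137.0390625.
Error = -137.25 − (-137.0390625) = -0.2109375.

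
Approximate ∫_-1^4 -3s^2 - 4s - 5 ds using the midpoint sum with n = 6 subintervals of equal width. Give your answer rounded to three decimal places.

Δs = (4 − (-1))/6 = 5/6.
Midpoints: -7/12, 0.25, 13/12, 23/12, 2.75, 43/12.
f(-7/12) = -3.6875, f(0.25) = -6.1875, f(13/12) = -617/48, f(23/12) = -23.6875, f(2.75) = -38.6875, f(43/12) = -2777/48.
Sum = Δs · [f(-7/12) + f(0.25) + f(13/12) + ...].
Sum ≈ -119.132.

-119.132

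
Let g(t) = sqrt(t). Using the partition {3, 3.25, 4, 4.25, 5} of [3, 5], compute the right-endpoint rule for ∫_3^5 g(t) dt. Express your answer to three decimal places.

Subinterval widths: 0.25, 0.75, 0.25, 0.75.
Right endpoints: 3.25, 4, 4.25, 5.
g(3.25) ≈ 1.803, g(4) ≈ 2.000, g(4.25) ≈ 2.062, g(5) ≈ 2.236.
Sum = Σ Δt_i · g(t_i).
Sum ≈ 4.143.

4.143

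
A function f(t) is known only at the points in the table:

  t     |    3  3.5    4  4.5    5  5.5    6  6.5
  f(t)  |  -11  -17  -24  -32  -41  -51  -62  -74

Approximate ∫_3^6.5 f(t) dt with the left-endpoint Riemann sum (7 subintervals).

-119

Δt = 0.5.
Sum = 0.5·[(-11) + (-17) + (-24) + (-32) + (-41) + (-51) + (-62)] = -119.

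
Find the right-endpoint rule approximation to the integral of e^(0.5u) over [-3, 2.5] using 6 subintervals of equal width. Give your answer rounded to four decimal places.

Δu = (2.5 − (-3))/6 = 11/12.
Right endpoints: -25/12, -7/6, -0.25, 2/3, 19/12, 2.5.
f(-25/12) ≈ 0.3529, f(-7/6) ≈ 0.5580, f(-0.25) ≈ 0.8825, f(2/3) ≈ 1.3956, f(19/12) ≈ 2.2071, f(2.5) ≈ 3.4903.
Sum = Δu · [f(-25/12) + f(-7/6) + f(-0.25) + ...].
Sum ≈ 8.1459.

8.1459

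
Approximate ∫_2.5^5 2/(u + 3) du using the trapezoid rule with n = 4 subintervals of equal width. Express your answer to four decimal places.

Δu = (5 − 2.5)/4 = 0.625.
f(2.5) = 4/11, f(3.125) = 16/49, f(3.75) = 8/27, f(4.375) = 16/59, f(5) = 0.25.
T_4 = (Δu/2)·[f(u_0) + 2f(u_1) + 2f(u_2) + 2f(u_3) + f(u_4)].
Sum ≈ 0.7505.

0.7505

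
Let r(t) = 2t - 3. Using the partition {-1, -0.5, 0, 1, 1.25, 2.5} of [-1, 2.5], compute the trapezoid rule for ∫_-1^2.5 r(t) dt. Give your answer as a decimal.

Subinterval widths: 0.5, 0.5, 1, 0.25, 1.25.
r(-1) = -5, r(-0.5) = -4, r(0) = -3, r(1) = -1, r(1.25) = -0.5, r(2.5) = 2.
On each subinterval the trapezoid contributes (Δt_i/2)·[r(t_{i-1}) + r(t_i)].
Sum = -5.25.

-5.25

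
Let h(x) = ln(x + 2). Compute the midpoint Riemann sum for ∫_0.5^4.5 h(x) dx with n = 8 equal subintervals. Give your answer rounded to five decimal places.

Δx = (4.5 − 0.5)/8 = 0.5.
Midpoints: 0.75, 1.25, 1.75, 2.25, 2.75, 3.25, 3.75, 4.25.
h(0.75) ≈ 1.01160, h(1.25) ≈ 1.17865, h(1.75) ≈ 1.32176, h(2.25) ≈ 1.44692, h(2.75) ≈ 1.55814, h(3.25) ≈ 1.65823, h(3.75) ≈ 1.74920, h(4.25) ≈ 1.83258.
Sum = Δx · [h(0.75) + h(1.25) + h(1.75) + ...].
Sum ≈ 5.87854.

5.87854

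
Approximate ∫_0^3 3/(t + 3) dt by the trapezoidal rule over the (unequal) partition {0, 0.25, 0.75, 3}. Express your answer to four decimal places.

2.1337

Subinterval widths: 0.25, 0.5, 2.25.
f(0) = 1, f(0.25) = 12/13, f(0.75) = 0.8, f(3) = 0.5.
On each subinterval the trapezoid contributes (Δt_i/2)·[f(t_{i-1}) + f(t_i)].
Sum ≈ 2.1337.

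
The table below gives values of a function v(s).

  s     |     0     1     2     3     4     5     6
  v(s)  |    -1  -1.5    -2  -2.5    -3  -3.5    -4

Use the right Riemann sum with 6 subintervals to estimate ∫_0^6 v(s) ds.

-16.5

Δs = 1.
Sum = 1·[(-1.5) + (-2) + (-2.5) + (-3) + (-3.5) + (-4)] = -16.5.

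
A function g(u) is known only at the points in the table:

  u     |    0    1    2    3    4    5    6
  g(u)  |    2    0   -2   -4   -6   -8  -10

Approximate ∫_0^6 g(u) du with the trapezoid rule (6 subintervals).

-24

Δu = 1.
T_6 = (1/2)·[2 + 2·0 + 2·(-2) + 2·(-4) + 2·(-6) + 2·(-8) + (-10)] = -24.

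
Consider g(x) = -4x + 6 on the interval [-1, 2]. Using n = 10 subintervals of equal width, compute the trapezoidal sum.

12

Δx = (2 − (-1))/10 = 0.3.
g(-1) = 10, g(-0.7) = 8.8, g(-0.4) = 7.6, g(-0.1) = 6.4, g(0.2) = 5.2, g(0.5) = 4, g(0.8) = 2.8, g(1.1) = 1.6, g(1.4) = 0.4, g(1.7) = -0.8, g(2) = -2.
T_10 = (Δx/2)·[g(x_0) + 2g(x_1) + ... + 2g(x_{9}) + g(x_10)].
Sum = 12.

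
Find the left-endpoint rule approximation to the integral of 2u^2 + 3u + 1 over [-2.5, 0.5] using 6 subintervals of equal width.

Δu = (0.5 − (-2.5))/6 = 0.5.
Left endpoints: -2.5, -2, -1.5, -1, -0.5, 0.
f(-2.5) = 6, f(-2) = 3, f(-1.5) = 1, f(-1) = 0, f(-0.5) = 0, f(0) = 1.
Sum = Δu · [f(-2.5) + f(-2) + f(-1.5) + ...].
Sum = 5.5.

5.5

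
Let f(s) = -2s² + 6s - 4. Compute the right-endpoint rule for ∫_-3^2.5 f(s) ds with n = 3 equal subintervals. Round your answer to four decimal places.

-29.5370

Δs = (2.5 − (-3))/3 = 11/6.
Right endpoints: -7/6, 2/3, 2.5.
f(-7/6) = -247/18, f(2/3) = -8/9, f(2.5) = -1.5.
Sum = Δs · [f(-7/6) + f(2/3) + f(2.5)].
Sum ≈ -29.5370.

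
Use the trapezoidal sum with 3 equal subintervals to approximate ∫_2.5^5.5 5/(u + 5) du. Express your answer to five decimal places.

1.68598

Δu = (5.5 − 2.5)/3 = 1.
f(2.5) = 2/3, f(3.5) = 10/17, f(4.5) = 10/19, f(5.5) = 10/21.
T_3 = (Δu/2)·[f(u_0) + 2f(u_1) + 2f(u_2) + f(u_3)].
Sum ≈ 1.68598.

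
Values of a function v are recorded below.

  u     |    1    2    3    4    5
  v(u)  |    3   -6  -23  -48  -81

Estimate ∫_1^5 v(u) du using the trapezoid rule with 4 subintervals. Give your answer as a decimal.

-116

Δu = 1.
T_4 = (1/2)·[3 + 2·(-6) + 2·(-23) + 2·(-48) + (-81)] = -116.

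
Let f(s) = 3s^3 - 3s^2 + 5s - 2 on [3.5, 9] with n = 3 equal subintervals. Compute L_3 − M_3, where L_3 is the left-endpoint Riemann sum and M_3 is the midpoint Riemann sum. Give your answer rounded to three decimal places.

-1476.893

L_3 ≈ 2724.02778.
M_3 ≈ 4200.92101.
L_3 − M_3 ≈ -1476.893.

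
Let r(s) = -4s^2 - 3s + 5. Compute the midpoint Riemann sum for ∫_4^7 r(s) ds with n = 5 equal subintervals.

-406.14

Δs = (7 − 4)/5 = 0.6.
Midpoints: 4.3, 4.9, 5.5, 6.1, 6.7.
r(4.3) = -81.86, r(4.9) = -105.74, r(5.5) = -132.5, r(6.1) = -162.14, r(6.7) = -194.66.
Sum = Δs · [r(4.3) + r(4.9) + r(5.5) + r(6.1) + r(6.7)].
Sum = -406.14.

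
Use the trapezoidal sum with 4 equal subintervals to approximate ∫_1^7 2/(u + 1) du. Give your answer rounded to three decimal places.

Δu = (7 − 1)/4 = 1.5.
f(1) = 1, f(2.5) = 4/7, f(4) = 0.4, f(5.5) = 4/13, f(7) = 0.25.
T_4 = (Δu/2)·[f(u_0) + 2f(u_1) + 2f(u_2) + 2f(u_3) + f(u_4)].
Sum ≈ 2.856.

2.856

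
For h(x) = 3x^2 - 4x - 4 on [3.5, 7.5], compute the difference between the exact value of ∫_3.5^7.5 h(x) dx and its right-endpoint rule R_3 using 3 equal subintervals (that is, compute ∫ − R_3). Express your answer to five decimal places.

-80.88889

Exact integral: ∫_3.5^7.5 h(x) dx = 275.
R_3 ≈ 355.8888889.
Error ≈ 275 − 355.8888889 ≈ -80.88889.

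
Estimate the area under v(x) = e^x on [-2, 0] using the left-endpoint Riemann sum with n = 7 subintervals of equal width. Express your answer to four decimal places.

0.7470

Δx = (0 − (-2))/7 = 2/7.
Left endpoints: -2, -12/7, -10/7, -8/7, -6/7, -4/7, -2/7.
v(-2) ≈ 0.1353, v(-12/7) ≈ 0.1801, v(-10/7) ≈ 0.2397, v(-8/7) ≈ 0.3189, v(-6/7) ≈ 0.4244, v(-4/7) ≈ 0.5647, v(-2/7) ≈ 0.7515.
Sum = Δx · [v(-2) + v(-12/7) + v(-10/7) + ...].
Sum ≈ 0.7470.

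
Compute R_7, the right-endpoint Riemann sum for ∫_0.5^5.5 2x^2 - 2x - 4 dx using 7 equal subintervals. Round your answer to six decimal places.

79.540816

Δx = (5.5 − 0.5)/7 = 5/7.
Right endpoints: 17/14, 27/14, 37/14, 47/14, 57/14, 67/14, 5.5.
f(17/14) = -341/98, f(27/14) = -41/98, f(37/14) = 459/98, f(47/14) = 1159/98, f(57/14) = 2059/98, f(67/14) = 3159/98, f(5.5) = 45.5.
Sum = Δx · [f(17/14) + f(27/14) + f(37/14) + ...].
Sum ≈ 79.540816.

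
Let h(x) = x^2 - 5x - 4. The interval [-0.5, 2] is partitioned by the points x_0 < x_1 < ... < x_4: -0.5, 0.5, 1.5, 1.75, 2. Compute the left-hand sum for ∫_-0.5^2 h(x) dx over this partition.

-12.234375

Subinterval widths: 1, 1, 0.25, 0.25.
Left endpoints: -0.5, 0.5, 1.5, 1.75.
h(-0.5) = -1.25, h(0.5) = -6.25, h(1.5) = -9.25, h(1.75) = -9.6875.
Sum = Σ Δx_i · h(x_i).
Sum = -12.234375.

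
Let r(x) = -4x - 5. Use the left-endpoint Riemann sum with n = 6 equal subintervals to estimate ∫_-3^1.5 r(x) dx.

-2.25

Δx = (1.5 − (-3))/6 = 0.75.
Left endpoints: -3, -2.25, -1.5, -0.75, 0, 0.75.
r(-3) = 7, r(-2.25) = 4, r(-1.5) = 1, r(-0.75) = -2, r(0) = -5, r(0.75) = -8.
Sum = Δx · [r(-3) + r(-2.25) + r(-1.5) + ...].
Sum = -2.25.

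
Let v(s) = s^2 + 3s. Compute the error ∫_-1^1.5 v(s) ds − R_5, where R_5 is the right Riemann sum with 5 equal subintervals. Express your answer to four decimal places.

-2.2917

Exact integral: ∫_-1^1.5 v(s) ds ≈ 3.333333.
R_5 = 5.625.
Error ≈ 3.333333 − 5.625 ≈ -2.2917.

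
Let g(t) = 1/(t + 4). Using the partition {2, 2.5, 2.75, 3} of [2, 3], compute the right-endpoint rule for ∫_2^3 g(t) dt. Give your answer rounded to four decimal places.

Subinterval widths: 0.5, 0.25, 0.25.
Right endpoints: 2.5, 2.75, 3.
g(2.5) = 2/13, g(2.75) = 4/27, g(3) = 1/7.
Sum = Σ Δt_i · g(t_i).
Sum ≈ 0.1497.

0.1497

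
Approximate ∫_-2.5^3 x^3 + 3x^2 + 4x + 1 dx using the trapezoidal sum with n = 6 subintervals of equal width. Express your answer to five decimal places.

66.99783

Δx = (3 − (-2.5))/6 = 11/12.
f(-2.5) = -5.875, f(-19/12) = -3079/1728, f(-2/3) = -17/27, f(0.25) = 2.203125, f(7/6) = 2449/216, f(25/12) = 54253/1728, f(3) = 67.
T_6 = (Δx/2)·[f(x_0) + 2f(x_1) + ... + 2f(x_{5}) + f(x_6)].
Sum ≈ 66.99783.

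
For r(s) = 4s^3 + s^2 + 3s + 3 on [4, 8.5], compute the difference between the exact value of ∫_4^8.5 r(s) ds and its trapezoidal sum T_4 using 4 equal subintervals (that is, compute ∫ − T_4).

Exact integral: ∫_4^8.5 r(s) ds = 5245.3125.
T_4 = 5317.453125.
Error = 5245.3125 − 5317.453125 = -72.140625.

-72.140625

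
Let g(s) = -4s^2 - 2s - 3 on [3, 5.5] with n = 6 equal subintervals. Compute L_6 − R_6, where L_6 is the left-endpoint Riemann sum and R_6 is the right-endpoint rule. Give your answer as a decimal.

37.5

L_6 ≈ -196.12268519.
R_6 ≈ -233.62268519.
L_6 − R_6 = 37.5.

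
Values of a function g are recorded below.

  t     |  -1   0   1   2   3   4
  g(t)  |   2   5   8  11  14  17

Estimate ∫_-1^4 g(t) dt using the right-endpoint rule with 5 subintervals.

55

Δt = 1.
Sum = 1·[5 + 8 + 11 + 14 + 17] = 55.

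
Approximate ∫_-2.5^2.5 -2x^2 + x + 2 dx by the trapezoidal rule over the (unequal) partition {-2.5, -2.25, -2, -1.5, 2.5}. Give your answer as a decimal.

Subinterval widths: 0.25, 0.25, 0.5, 4.
f(-2.5) = -13, f(-2.25) = -10.375, f(-2) = -8, f(-1.5) = -4, f(2.5) = -8.
On each subinterval the trapezoid contributes (Δx_i/2)·[f(x_{i-1}) + f(x_i)].
Sum = -32.21875.

-32.21875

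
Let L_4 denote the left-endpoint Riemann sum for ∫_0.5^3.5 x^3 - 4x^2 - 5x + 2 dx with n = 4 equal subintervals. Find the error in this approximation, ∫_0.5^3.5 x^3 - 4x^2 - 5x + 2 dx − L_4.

Exact integral: ∫_0.5^3.5 f(x) dx = -43.5.
L_4 = -35.34375.
Error = -43.5 − (-35.34375) = -8.15625.

-8.15625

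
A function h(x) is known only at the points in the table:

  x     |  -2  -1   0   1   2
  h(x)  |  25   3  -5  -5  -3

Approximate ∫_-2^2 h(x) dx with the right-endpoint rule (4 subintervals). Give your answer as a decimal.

-10

Δx = 1.
Sum = 1·[3 + (-5) + (-5) + (-3)] = -10.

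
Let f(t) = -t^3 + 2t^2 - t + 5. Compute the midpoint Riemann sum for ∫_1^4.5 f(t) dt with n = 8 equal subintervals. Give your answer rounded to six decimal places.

-33.958374

Δt = (4.5 − 1)/8 = 0.4375.
Midpoints: 1.21875, 1.65625, 2.09375, 2.53125, 2.96875, 3.40625, 3.84375, 4.28125.
f(1.21875) = 161929/32768, f(1.65625) = 140467/32768, f(2.09375) = 81765/32768, f(2.53125) = -30641/32768, f(2.96875) = -213215/32768, f(3.40625) = -482421/32768, f(3.84375) = -854723/32768, f(4.28125) = -1346585/32768.
Sum = Δt · [f(1.21875) + f(1.65625) + f(2.09375) + ...].
Sum ≈ -33.958374.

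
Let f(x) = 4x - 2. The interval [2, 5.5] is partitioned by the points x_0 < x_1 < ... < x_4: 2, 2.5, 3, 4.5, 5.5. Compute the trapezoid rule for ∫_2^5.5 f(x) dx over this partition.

Subinterval widths: 0.5, 0.5, 1.5, 1.
f(2) = 6, f(2.5) = 8, f(3) = 10, f(4.5) = 16, f(5.5) = 20.
On each subinterval the trapezoid contributes (Δx_i/2)·[f(x_{i-1}) + f(x_i)].
Sum = 45.5.

45.5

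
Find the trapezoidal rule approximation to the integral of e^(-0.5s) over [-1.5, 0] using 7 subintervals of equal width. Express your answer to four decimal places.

2.2361

Δs = (0 − (-1.5))/7 = 3/14.
f(-1.5) ≈ 2.1170, f(-9/7) ≈ 1.9019, f(-15/14) ≈ 1.7087, f(-6/7) ≈ 1.5351, f(-9/14) ≈ 1.3791, f(-3/7) ≈ 1.2390, f(-3/14) ≈ 1.1131, f(0) ≈ 1.0000.
T_7 = (Δs/2)·[f(s_0) + 2f(s_1) + ... + 2f(s_{6}) + f(s_7)].
Sum ≈ 2.2361.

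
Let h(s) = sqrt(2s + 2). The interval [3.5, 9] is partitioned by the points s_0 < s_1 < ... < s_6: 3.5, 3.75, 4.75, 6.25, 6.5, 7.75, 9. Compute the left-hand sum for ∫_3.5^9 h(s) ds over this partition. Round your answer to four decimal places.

Subinterval widths: 0.25, 1, 1.5, 0.25, 1.25, 1.25.
Left endpoints: 3.5, 3.75, 4.75, 6.25, 6.5, 7.75.
h(3.5) ≈ 3.0000, h(3.75) ≈ 3.0822, h(4.75) ≈ 3.3912, h(6.25) ≈ 3.8079, h(6.5) ≈ 3.8730, h(7.75) ≈ 4.1833.
Sum = Σ Δs_i · h(s_i).
Sum ≈ 19.9413.

19.9413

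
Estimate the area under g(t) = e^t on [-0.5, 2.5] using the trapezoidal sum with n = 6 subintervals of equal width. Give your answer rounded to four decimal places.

Δt = (2.5 − (-0.5))/6 = 0.5.
g(-0.5) ≈ 0.6065, g(0) ≈ 1.0000, g(0.5) ≈ 1.6487, g(1) ≈ 2.7183, g(1.5) ≈ 4.4817, g(2) ≈ 7.3891, g(2.5) ≈ 12.1825.
T_6 = (Δt/2)·[g(t_0) + 2g(t_1) + ... + 2g(t_{5}) + g(t_6)].
Sum ≈ 11.8161.

11.8161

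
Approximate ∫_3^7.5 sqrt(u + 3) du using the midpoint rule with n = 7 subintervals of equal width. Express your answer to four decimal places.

12.8855

Δu = (7.5 − 3)/7 = 9/14.
Midpoints: 93/28, 111/28, 129/28, 5.25, 165/28, 183/28, 201/28.
f(93/28) ≈ 2.5142, f(111/28) ≈ 2.6390, f(129/28) ≈ 2.7581, f(5.25) ≈ 2.8723, f(165/28) ≈ 2.9821, f(183/28) ≈ 3.0880, f(201/28) ≈ 3.1904.
Sum = Δu · [f(93/28) + f(111/28) + f(129/28) + ...].
Sum ≈ 12.8855.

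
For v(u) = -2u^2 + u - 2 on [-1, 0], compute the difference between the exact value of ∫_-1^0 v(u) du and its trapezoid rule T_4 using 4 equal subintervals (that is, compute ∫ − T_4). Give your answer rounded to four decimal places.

Exact integral: ∫_-1^0 v(u) du ≈ -3.166667.
T_4 = -3.1875.
Error ≈ -3.166667 − (-3.1875) ≈ 0.0208.

0.0208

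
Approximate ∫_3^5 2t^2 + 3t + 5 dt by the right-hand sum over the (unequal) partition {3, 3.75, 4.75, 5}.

115.15625

Subinterval widths: 0.75, 1, 0.25.
Right endpoints: 3.75, 4.75, 5.
f(3.75) = 44.375, f(4.75) = 64.375, f(5) = 70.
Sum = Σ Δt_i · f(t_i).
Sum = 115.15625.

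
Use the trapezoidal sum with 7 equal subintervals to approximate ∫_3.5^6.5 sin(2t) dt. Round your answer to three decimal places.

-0.072

Δt = (6.5 − 3.5)/7 = 3/7.
f(3.5) ≈ 0.657, f(55/14) ≈ 1.000, f(61/14) ≈ 0.652, f(67/14) ≈ -0.146, f(73/14) ≈ -0.844, f(79/14) ≈ -0.958, f(85/14) ≈ -0.411, f(6.5) ≈ 0.420.
T_7 = (Δt/2)·[f(t_0) + 2f(t_1) + ... + 2f(t_{6}) + f(t_7)].
Sum ≈ -0.072.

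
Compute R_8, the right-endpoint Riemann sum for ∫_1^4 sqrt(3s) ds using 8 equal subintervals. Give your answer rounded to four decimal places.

8.4026

Δs = (4 − 1)/8 = 0.375.
Right endpoints: 1.375, 1.75, 2.125, 2.5, 2.875, 3.25, 3.625, 4.
f(1.375) ≈ 2.0310, f(1.75) ≈ 2.2913, f(2.125) ≈ 2.5249, f(2.5) ≈ 2.7386, f(2.875) ≈ 2.9368, f(3.25) ≈ 3.1225, f(3.625) ≈ 3.2977, f(4) ≈ 3.4641.
Sum = Δs · [f(1.375) + f(1.75) + f(2.125) + ...].
Sum ≈ 8.4026.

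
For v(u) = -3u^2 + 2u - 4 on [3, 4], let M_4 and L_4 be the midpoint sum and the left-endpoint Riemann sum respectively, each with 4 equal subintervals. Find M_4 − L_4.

-2.328125

M_4 = -33.984375.
L_4 = -31.65625.
M_4 − L_4 = -2.328125.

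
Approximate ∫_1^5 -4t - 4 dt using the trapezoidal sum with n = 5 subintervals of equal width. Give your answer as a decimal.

Δt = (5 − 1)/5 = 0.8.
f(1) = -8, f(1.8) = -11.2, f(2.6) = -14.4, f(3.4) = -17.6, f(4.2) = -20.8, f(5) = -24.
T_5 = (Δt/2)·[f(t_0) + 2f(t_1) + ... + 2f(t_{4}) + f(t_5)].
Sum = -64.

-64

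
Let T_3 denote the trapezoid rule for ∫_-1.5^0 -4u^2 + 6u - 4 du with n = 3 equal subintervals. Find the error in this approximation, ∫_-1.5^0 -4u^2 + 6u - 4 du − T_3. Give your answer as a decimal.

0.25

Exact integral: ∫_-1.5^0 f(u) du = -17.25.
T_3 = -17.5.
Error = -17.25 − (-17.5) = 0.25.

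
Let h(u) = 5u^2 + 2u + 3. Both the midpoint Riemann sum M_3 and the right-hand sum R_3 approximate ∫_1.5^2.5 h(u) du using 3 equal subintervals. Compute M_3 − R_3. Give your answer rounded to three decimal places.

-3.806

M_3 ≈ 27.37037.
R_3 ≈ 31.17593.
M_3 − R_3 ≈ -3.806.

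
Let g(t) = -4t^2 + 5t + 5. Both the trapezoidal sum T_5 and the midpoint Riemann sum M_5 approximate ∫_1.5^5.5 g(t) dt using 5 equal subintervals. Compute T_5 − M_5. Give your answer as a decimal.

T_5 = -129.04.
M_5 = -126.48.
T_5 − M_5 = -2.56.

-2.56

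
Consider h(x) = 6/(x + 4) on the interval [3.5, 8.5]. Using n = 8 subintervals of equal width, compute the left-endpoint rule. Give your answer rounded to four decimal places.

Δx = (8.5 − 3.5)/8 = 0.625.
Left endpoints: 3.5, 4.125, 4.75, 5.375, 6, 6.625, 7.25, 7.875.
h(3.5) = 0.8, h(4.125) = 48/65, h(4.75) = 24/35, h(5.375) = 0.64, h(6) = 0.6, h(6.625) = 48/85, h(7.25) = 8/15, h(7.875) = 48/95.
Sum = Δx · [h(3.5) + h(4.125) + h(4.75) + ...].
Sum ≈ 3.1672.

3.1672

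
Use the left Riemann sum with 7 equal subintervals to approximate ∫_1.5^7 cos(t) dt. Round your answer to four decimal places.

-0.5912

Δt = (7 − 1.5)/7 = 11/14.
Left endpoints: 1.5, 16/7, 43/14, 27/7, 65/14, 38/7, 87/14.
f(1.5) ≈ 0.0707, f(16/7) ≈ -0.6556, f(43/14) ≈ -0.9975, f(27/7) ≈ -0.7547, f(65/14) ≈ -0.0695, f(38/7) ≈ 0.6565, f(87/14) ≈ 0.9976.
Sum = Δt · [f(1.5) + f(16/7) + f(43/14) + ...].
Sum ≈ -0.5912.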